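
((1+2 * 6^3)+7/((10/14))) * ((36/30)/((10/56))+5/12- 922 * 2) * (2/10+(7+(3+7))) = -8743653153/625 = -13989845.04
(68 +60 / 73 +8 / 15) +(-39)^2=1741439 / 1095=1590.36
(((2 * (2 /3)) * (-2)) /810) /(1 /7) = -28 /1215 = -0.02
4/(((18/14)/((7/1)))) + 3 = 223/9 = 24.78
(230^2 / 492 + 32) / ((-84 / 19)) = -326059 / 10332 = -31.56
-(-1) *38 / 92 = 19 / 46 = 0.41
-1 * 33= -33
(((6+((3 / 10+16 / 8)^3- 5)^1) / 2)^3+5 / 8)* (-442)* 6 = -1516785760770969 / 2000000000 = -758392.88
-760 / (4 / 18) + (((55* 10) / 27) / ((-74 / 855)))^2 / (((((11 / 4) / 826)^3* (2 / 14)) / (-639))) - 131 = -6714406017268442.43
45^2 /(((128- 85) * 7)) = 2025 /301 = 6.73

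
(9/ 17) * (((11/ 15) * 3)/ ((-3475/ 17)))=-99/ 17375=-0.01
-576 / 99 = -64 / 11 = -5.82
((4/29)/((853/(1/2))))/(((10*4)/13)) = 13/494740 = 0.00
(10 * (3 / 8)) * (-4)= -15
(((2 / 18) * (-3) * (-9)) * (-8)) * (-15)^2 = -5400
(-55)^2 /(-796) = -3025 /796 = -3.80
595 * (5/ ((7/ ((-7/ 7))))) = -425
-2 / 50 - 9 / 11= -236 / 275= -0.86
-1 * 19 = -19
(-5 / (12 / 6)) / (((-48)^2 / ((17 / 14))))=-85 / 64512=-0.00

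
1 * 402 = 402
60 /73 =0.82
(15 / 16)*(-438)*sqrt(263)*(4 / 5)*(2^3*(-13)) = 554046.97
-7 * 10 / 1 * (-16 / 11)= 1120 / 11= 101.82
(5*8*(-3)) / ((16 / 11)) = -82.50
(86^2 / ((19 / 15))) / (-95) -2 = -22910 / 361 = -63.46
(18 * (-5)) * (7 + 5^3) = -11880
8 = 8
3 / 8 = 0.38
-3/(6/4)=-2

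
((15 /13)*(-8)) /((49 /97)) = -11640 /637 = -18.27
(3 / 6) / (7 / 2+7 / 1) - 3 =-62 / 21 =-2.95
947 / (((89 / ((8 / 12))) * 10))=947 / 1335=0.71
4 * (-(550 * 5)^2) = -30250000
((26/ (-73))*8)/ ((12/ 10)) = -520/ 219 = -2.37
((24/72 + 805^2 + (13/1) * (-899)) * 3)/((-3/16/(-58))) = 1771565920/3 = 590521973.33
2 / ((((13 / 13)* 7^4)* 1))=2 / 2401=0.00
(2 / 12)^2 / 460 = 0.00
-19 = -19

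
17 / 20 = 0.85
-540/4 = -135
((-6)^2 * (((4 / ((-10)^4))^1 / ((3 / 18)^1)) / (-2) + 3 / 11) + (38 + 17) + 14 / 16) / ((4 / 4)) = 65.65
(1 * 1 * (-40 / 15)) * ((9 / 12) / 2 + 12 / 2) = -17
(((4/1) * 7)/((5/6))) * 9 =1512/5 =302.40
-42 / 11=-3.82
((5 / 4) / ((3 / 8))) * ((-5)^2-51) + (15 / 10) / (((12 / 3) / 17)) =-1927 / 24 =-80.29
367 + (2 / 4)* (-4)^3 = 335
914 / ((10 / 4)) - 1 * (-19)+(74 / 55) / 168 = 1776889 / 4620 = 384.61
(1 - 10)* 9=-81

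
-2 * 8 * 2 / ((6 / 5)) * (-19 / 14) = 760 / 21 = 36.19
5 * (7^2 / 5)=49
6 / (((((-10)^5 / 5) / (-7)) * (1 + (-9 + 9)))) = 21 / 10000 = 0.00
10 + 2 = 12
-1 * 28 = -28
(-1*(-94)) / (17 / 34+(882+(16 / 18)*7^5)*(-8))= -0.00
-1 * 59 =-59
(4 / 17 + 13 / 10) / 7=261 / 1190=0.22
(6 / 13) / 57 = 2 / 247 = 0.01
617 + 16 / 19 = 11739 / 19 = 617.84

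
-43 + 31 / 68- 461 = -34241 / 68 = -503.54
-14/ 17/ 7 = -2/ 17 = -0.12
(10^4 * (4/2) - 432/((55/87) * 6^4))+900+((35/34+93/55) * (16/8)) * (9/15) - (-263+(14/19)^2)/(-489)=17250023190359/825273075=20902.20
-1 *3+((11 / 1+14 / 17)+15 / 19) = 3105 / 323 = 9.61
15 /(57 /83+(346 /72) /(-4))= -179280 /6151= -29.15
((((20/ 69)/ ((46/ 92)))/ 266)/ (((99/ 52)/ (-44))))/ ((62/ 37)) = -76960/ 2560383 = -0.03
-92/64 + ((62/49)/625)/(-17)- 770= -6426075367/8330000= -771.44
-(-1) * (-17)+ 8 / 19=-315 / 19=-16.58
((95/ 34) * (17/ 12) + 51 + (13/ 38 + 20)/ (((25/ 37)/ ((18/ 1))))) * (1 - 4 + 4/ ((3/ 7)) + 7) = 6804341/ 855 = 7958.29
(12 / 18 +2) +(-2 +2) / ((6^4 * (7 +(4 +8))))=8 / 3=2.67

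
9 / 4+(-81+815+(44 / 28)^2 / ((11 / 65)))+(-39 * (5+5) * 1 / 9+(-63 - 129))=303119 / 588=515.51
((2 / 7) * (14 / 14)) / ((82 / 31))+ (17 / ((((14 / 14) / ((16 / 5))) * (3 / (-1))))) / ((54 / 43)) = -1665821 / 116235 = -14.33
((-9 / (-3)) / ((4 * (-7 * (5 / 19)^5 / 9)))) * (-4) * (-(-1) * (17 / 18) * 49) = 141434.77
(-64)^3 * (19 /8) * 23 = -14319616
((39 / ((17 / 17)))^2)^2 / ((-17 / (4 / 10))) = -4626882 / 85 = -54433.91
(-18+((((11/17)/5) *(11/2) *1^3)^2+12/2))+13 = 43541/28900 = 1.51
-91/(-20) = 91/20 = 4.55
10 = 10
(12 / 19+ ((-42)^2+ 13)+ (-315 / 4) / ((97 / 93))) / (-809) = -12548095 / 5963948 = -2.10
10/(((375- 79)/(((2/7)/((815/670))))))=335/42217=0.01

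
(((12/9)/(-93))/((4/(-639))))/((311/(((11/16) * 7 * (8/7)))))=781/19282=0.04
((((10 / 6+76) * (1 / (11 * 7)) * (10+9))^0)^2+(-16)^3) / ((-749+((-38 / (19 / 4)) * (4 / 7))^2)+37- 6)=66885 / 11386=5.87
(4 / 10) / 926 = 1 / 2315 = 0.00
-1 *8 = -8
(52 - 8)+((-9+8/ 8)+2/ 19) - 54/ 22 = 33.65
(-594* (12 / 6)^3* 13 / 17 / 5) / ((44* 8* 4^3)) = -351 / 10880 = -0.03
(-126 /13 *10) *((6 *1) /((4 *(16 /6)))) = -2835 /52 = -54.52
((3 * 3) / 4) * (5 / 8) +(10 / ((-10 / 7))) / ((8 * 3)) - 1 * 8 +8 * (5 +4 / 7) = 37.69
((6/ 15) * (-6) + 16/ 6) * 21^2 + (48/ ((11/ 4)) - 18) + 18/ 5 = 6636/ 55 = 120.65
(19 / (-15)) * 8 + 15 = 73 / 15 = 4.87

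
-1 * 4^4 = -256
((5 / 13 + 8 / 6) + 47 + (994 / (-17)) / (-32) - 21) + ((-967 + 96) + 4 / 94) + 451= -194650199 / 498576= -390.41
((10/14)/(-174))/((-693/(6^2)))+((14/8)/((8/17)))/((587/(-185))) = -1.17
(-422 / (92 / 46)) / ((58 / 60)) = -6330 / 29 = -218.28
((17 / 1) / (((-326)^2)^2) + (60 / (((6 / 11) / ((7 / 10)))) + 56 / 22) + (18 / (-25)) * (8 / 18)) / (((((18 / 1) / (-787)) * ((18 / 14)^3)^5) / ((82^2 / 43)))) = -1545542242761836670337786717592927 / 123743303246818404338829294600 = -12489.91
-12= -12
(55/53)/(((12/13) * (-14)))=-715/8904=-0.08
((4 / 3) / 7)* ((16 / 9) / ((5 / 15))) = 64 / 63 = 1.02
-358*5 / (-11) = 1790 / 11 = 162.73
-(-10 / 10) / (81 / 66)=22 / 27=0.81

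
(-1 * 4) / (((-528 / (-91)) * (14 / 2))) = -13 / 132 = -0.10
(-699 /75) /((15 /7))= -4.35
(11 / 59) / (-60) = -11 / 3540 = -0.00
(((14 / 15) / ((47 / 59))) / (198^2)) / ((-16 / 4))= -413 / 55277640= -0.00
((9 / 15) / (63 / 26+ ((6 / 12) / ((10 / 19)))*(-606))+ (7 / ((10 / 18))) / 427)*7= 754768 / 3788405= 0.20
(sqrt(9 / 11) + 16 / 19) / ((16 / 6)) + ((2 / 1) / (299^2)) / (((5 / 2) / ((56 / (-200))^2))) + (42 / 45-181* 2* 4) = -23038861191328 / 15924553125 + 9* sqrt(11) / 88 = -1446.41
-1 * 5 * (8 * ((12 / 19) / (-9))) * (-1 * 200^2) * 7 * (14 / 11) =-627200000 / 627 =-1000318.98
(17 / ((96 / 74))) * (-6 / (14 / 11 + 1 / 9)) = -62271 / 1096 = -56.82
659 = 659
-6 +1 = -5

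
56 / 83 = 0.67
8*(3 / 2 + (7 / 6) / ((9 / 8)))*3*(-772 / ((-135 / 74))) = 31306144 / 1215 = 25766.37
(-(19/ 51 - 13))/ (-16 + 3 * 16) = 161/ 408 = 0.39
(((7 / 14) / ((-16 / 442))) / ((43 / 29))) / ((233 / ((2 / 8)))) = -6409 / 641216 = -0.01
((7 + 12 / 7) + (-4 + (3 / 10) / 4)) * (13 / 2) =17433 / 560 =31.13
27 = 27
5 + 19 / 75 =394 / 75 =5.25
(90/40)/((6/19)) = 57/8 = 7.12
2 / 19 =0.11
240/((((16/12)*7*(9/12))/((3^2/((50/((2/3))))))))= 4.11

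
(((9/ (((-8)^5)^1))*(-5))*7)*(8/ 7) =45/ 4096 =0.01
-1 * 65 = -65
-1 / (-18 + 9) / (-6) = -1 / 54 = -0.02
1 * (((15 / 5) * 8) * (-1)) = -24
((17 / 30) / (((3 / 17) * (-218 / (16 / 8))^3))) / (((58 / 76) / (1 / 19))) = -289 / 1690012845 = -0.00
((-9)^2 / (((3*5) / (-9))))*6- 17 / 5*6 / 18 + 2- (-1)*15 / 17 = -289.85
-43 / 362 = -0.12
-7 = -7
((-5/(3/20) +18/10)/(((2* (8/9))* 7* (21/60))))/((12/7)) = -473/112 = -4.22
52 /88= 13 /22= 0.59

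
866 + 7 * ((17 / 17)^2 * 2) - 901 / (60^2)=3167099 / 3600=879.75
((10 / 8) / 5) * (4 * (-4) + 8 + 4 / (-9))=-19 / 9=-2.11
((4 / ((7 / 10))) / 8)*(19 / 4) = 95 / 28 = 3.39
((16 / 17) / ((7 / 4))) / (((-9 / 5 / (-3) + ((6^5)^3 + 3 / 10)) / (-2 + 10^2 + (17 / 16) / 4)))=62890 / 559520131646511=0.00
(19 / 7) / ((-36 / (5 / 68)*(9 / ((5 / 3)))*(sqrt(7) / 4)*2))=-475*sqrt(7) / 1619352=-0.00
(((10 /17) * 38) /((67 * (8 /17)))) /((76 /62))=155 /268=0.58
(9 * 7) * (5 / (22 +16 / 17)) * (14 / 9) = 833 / 39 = 21.36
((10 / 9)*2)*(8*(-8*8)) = -10240 / 9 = -1137.78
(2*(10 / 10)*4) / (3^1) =8 / 3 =2.67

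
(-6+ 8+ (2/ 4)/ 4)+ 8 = 81/ 8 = 10.12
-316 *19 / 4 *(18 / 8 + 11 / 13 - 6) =226651 / 52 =4358.67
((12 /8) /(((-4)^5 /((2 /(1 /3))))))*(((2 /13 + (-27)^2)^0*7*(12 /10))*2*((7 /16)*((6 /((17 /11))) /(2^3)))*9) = -392931 /1392640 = -0.28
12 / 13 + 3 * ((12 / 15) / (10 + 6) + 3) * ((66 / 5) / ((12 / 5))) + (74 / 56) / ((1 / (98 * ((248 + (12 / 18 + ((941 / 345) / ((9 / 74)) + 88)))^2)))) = 16743325149942853 / 1002666600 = 16698796.14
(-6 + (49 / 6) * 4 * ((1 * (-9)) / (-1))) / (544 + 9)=288 / 553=0.52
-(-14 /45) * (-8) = -112 /45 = -2.49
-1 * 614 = -614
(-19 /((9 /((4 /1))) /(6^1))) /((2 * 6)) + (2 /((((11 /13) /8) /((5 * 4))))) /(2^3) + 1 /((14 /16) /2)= 45.34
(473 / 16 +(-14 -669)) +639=-231 / 16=-14.44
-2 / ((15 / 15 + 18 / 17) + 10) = -34 / 205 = -0.17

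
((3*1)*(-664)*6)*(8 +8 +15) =-370512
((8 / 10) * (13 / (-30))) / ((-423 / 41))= 1066 / 31725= 0.03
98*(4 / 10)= 196 / 5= 39.20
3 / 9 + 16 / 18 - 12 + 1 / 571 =-55378 / 5139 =-10.78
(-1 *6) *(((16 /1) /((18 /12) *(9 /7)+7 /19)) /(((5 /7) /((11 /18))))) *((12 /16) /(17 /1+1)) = -40964 /27495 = -1.49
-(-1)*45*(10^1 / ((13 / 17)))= 588.46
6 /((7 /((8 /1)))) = 48 /7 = 6.86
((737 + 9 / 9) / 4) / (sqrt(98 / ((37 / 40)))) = 369*sqrt(185) / 280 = 17.92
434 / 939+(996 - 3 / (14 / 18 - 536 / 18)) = 27137479 / 27231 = 996.57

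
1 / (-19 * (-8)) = 1 / 152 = 0.01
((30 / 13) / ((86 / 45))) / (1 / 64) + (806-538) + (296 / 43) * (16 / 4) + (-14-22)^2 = 932868 / 559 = 1668.82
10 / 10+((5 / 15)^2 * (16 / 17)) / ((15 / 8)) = 2423 / 2295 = 1.06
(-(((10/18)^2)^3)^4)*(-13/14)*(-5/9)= -3874301910400390625/10050571827685936242783486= -0.00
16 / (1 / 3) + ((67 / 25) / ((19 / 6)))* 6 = 25212 / 475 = 53.08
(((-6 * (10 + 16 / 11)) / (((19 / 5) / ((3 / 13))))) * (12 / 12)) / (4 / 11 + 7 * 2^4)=-945 / 25441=-0.04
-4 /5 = -0.80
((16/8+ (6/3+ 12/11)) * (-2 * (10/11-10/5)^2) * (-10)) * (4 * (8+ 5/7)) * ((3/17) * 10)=7453.61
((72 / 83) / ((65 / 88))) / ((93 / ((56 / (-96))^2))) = 2156 / 501735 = 0.00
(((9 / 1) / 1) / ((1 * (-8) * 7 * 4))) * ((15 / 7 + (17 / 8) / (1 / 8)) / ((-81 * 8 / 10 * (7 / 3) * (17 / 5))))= 1675 / 1119552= 0.00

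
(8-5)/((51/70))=70/17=4.12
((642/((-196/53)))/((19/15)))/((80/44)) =-561429/7448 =-75.38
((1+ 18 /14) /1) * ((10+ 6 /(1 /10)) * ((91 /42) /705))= 208 /423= 0.49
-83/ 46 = -1.80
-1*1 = -1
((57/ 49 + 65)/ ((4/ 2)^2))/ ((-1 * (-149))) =1621/ 14602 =0.11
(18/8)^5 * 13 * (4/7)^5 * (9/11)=6908733/184877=37.37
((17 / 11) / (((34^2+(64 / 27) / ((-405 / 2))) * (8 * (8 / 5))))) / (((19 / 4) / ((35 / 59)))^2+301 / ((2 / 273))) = 0.00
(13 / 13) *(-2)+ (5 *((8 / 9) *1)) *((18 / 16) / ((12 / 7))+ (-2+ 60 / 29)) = 1277 / 1044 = 1.22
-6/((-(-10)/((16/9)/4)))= -4/15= -0.27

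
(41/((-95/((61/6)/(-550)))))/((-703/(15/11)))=-2501/161619700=-0.00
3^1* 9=27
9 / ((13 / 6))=54 / 13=4.15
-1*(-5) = 5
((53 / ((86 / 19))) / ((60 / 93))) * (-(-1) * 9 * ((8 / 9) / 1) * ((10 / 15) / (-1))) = -62434 / 645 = -96.80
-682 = -682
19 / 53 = 0.36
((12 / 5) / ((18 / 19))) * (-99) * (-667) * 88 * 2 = 29441913.60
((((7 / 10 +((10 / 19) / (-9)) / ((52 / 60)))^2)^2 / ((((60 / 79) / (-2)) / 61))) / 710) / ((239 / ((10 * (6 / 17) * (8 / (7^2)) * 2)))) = -2325609219105527059 / 13317542906531007178125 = -0.00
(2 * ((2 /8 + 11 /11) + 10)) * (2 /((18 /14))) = 35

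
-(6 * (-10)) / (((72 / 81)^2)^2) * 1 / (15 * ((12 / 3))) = 6561 / 4096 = 1.60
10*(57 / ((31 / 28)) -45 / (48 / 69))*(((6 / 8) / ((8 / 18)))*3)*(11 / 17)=-29175795 / 67456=-432.52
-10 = -10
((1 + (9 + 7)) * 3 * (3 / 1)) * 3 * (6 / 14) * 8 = 11016 / 7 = 1573.71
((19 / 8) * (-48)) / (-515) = 114 / 515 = 0.22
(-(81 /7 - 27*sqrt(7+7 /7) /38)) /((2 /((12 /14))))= -243 /49+81*sqrt(2) /133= -4.10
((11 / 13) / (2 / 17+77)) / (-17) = -11 / 17043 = -0.00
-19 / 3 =-6.33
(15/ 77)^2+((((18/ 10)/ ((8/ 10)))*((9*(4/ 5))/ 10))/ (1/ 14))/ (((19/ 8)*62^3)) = 3187274868/ 83899648525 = 0.04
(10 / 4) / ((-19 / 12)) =-30 / 19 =-1.58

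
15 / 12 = 5 / 4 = 1.25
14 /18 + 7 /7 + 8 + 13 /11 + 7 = 1778 /99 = 17.96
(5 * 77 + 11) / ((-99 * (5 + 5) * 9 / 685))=-274 / 9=-30.44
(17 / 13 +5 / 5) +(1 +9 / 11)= 590 / 143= 4.13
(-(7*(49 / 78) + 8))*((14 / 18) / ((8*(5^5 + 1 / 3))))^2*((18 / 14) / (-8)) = 6769 / 3510748839936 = 0.00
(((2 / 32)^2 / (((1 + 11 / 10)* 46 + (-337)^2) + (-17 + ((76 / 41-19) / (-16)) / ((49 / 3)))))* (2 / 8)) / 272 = 10045 / 317967800452096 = 0.00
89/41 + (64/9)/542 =218383/99999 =2.18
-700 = -700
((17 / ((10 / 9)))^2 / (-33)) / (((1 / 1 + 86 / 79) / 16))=-821916 / 15125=-54.34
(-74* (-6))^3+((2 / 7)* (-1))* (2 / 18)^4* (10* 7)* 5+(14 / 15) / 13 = 37327792306678 / 426465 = 87528384.06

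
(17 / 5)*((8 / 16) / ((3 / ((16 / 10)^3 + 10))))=14977 / 1875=7.99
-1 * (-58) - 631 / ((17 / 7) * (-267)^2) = 70286537 / 1211913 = 58.00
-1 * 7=-7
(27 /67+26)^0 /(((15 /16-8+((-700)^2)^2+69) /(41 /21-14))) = -4048 /80673600020811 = -0.00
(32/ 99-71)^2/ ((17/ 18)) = 97916018/ 18513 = 5289.04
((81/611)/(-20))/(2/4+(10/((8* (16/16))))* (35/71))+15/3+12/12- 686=-658541551/968435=-680.01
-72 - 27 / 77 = -5571 / 77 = -72.35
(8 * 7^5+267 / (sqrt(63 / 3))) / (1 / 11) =979 * sqrt(21) / 7+1479016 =1479656.91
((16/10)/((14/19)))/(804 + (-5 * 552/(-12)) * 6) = 19/19110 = 0.00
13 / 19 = 0.68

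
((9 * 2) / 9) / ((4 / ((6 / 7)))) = 3 / 7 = 0.43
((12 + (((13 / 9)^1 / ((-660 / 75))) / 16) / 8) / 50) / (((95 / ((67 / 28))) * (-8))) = -40748797 / 53932032000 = -0.00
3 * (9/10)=27/10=2.70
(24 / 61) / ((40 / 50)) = 0.49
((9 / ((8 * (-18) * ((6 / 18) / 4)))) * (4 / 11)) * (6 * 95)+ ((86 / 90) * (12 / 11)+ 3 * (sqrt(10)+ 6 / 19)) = -481112 / 3135+ 3 * sqrt(10) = -143.98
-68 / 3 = -22.67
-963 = -963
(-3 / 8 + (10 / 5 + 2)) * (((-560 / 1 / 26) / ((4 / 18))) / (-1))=9135 / 26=351.35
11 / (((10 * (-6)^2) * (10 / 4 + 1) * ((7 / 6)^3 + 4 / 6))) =66 / 17045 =0.00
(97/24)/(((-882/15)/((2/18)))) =-485/63504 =-0.01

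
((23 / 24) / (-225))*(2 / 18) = -23 / 48600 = -0.00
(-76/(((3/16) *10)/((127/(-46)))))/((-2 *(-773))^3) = 4826/159352021365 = 0.00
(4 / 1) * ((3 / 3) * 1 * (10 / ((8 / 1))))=5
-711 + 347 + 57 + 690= 383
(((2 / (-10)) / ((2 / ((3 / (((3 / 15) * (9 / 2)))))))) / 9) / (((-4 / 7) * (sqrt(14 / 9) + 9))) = 21 / 2860- 7 * sqrt(14) / 25740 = 0.01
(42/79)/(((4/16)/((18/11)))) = 3024/869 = 3.48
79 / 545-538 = -537.86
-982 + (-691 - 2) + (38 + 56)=-1581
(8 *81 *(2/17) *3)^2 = 52306.38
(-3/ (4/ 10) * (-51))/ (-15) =-51/ 2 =-25.50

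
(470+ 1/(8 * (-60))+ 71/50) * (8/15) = 1131403/4500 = 251.42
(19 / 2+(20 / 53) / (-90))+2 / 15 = 45931 / 4770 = 9.63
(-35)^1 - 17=-52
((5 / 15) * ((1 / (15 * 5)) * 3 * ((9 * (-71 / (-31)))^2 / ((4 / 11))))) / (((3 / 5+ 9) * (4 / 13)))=6487767 / 1230080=5.27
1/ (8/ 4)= 1/ 2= 0.50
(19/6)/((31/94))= 893/93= 9.60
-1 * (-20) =20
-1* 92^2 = -8464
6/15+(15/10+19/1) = 20.90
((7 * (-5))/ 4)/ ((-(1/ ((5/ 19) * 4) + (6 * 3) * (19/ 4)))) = 25/ 247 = 0.10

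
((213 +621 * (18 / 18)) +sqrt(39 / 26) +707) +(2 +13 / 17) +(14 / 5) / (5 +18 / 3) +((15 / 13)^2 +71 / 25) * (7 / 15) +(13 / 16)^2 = sqrt(6) / 2 +4692290191421 / 3033888000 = 1547.85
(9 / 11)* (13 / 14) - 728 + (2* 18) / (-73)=-8181179 / 11242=-727.73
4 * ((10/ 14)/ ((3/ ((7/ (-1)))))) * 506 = -10120/ 3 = -3373.33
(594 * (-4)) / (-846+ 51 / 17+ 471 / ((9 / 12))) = 2376 / 215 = 11.05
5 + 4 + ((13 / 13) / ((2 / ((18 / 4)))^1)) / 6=75 / 8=9.38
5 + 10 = 15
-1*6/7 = -6/7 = -0.86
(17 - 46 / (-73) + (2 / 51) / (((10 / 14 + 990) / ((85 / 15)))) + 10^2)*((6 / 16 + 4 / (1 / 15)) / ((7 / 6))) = 168863677 / 27740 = 6087.37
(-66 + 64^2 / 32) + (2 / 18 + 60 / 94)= 26543 / 423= 62.75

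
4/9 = 0.44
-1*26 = -26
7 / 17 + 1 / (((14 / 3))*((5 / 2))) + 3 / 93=9771 / 18445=0.53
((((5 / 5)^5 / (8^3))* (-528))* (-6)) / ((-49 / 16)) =-99 / 49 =-2.02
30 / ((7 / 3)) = 90 / 7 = 12.86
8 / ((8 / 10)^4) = 625 / 32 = 19.53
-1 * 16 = -16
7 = 7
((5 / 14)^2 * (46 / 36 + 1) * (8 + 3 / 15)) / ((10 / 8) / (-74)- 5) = -62197 / 130977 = -0.47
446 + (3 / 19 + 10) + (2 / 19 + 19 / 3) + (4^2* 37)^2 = 20002816 / 57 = 350926.60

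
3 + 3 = 6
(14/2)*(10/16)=35/8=4.38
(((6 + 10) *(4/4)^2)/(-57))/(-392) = 2/2793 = 0.00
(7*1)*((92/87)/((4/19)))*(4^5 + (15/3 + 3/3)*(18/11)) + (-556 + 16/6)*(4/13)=150037388/4147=36179.74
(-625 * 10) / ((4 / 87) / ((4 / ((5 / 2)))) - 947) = 1087500 / 164773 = 6.60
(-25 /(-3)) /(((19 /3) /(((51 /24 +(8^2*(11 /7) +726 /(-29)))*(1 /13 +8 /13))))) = 28377675 /401128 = 70.74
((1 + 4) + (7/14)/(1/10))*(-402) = -4020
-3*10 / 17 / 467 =-30 / 7939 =-0.00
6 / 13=0.46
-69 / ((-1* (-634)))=-69 / 634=-0.11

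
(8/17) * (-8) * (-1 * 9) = 576/17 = 33.88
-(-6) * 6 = 36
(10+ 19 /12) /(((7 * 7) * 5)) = 139 /2940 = 0.05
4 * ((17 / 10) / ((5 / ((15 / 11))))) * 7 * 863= 616182 / 55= 11203.31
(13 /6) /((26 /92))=7.67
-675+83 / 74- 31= -52161 / 74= -704.88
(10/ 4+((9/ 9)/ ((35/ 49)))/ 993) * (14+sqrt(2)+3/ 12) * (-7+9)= 24839 * sqrt(2)/ 4965+471941/ 6620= 78.37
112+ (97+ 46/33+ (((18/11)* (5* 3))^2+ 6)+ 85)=328106/363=903.87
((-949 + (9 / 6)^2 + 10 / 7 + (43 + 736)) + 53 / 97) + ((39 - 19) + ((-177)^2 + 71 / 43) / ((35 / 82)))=42777964013 / 583940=73257.46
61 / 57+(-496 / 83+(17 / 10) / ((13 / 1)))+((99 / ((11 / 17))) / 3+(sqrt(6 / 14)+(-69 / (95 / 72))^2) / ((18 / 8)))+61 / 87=4*sqrt(21) / 63+712987518253 / 564802550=1262.66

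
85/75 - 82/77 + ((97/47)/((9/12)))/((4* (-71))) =75426/1284745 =0.06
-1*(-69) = 69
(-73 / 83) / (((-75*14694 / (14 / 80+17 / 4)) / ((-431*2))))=-1856317 / 609801000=-0.00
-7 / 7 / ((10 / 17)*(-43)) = 17 / 430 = 0.04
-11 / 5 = -2.20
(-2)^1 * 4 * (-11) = 88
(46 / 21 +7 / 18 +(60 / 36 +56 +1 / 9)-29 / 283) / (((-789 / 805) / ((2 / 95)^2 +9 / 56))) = -447217481383 / 45139699920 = -9.91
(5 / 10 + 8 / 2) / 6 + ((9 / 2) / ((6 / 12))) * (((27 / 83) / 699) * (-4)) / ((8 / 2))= 57693 / 77356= 0.75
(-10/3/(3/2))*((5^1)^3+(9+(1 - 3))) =-880/3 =-293.33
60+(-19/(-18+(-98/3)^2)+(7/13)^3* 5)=1260461783/20744074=60.76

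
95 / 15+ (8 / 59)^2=66331 / 10443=6.35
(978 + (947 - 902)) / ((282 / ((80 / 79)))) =13640 / 3713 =3.67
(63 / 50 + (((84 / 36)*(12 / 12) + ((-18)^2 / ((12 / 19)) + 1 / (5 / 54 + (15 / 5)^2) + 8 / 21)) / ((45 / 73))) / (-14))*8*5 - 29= -2565247663 / 1082655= -2369.40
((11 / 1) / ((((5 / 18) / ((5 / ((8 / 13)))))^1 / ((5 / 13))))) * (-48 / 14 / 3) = -990 / 7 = -141.43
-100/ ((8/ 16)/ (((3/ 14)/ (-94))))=150/ 329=0.46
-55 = -55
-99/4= -24.75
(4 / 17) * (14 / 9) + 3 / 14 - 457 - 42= -1067615 / 2142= -498.42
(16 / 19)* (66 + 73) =2224 / 19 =117.05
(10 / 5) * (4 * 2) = 16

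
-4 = -4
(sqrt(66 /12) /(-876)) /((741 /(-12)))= sqrt(22) /108186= 0.00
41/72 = 0.57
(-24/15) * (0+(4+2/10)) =-168/25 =-6.72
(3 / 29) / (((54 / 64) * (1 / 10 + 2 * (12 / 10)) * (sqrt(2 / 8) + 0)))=128 / 1305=0.10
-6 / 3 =-2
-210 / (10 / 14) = -294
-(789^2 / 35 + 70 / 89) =-55406819 / 3115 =-17787.10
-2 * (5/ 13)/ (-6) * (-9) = -1.15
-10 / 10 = -1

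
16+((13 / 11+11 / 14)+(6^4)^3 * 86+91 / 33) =86487915783527 / 462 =187203280916.73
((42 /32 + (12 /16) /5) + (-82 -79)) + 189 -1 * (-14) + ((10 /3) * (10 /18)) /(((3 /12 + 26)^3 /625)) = 43.53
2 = 2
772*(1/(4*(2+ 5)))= 193/7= 27.57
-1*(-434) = 434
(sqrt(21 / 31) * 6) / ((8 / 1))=0.62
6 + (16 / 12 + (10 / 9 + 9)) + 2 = 175 / 9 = 19.44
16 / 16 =1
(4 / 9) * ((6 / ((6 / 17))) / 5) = 68 / 45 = 1.51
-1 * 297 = -297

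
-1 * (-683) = 683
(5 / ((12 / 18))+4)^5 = 6436343 / 32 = 201135.72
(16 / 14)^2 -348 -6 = -17282 / 49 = -352.69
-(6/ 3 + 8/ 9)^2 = -676/ 81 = -8.35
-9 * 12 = -108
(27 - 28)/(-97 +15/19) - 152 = -277837/1828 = -151.99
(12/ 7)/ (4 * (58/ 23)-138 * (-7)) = 138/ 78575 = 0.00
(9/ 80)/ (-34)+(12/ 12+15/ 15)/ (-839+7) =-101/ 17680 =-0.01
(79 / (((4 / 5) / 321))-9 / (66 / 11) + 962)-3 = 130625 / 4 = 32656.25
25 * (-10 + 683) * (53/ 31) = 891725/ 31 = 28765.32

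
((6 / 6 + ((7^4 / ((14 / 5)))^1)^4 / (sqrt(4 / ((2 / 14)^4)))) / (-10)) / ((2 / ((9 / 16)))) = -1588923275913 / 10240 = -155168288.66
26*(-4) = -104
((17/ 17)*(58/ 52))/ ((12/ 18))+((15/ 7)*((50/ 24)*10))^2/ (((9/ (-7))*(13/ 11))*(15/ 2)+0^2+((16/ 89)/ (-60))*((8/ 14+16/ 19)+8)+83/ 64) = -89908931962947/ 460793539388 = -195.12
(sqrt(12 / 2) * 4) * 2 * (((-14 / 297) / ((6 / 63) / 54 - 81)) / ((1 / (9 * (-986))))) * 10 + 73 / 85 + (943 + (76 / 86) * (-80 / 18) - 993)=-104358240 * sqrt(6) / 252593 - 1745699 / 32895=-1065.07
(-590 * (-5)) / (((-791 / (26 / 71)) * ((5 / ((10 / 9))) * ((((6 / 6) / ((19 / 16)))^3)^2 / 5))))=-4510523840875 / 1060003381248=-4.26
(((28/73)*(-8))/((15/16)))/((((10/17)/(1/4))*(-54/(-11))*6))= -20944/443475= -0.05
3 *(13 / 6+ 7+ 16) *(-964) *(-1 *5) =363910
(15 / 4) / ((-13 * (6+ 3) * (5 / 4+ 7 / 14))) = -5 / 273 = -0.02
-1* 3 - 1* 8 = -11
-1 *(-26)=26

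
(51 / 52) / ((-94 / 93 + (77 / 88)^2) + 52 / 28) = 0.61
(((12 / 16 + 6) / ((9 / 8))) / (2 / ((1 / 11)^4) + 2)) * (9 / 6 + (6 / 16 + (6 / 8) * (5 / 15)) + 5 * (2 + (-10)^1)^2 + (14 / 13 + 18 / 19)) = 1921557 / 28932592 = 0.07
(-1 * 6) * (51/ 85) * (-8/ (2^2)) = 7.20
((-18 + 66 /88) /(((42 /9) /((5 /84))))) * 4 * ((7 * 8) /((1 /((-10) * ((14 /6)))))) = 1150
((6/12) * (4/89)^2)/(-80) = -0.00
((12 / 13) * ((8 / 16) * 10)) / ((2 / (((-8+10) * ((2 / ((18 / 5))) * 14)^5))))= 33614000000 / 255879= 131366.78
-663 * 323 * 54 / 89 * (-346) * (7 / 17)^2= 678397356 / 89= 7622442.20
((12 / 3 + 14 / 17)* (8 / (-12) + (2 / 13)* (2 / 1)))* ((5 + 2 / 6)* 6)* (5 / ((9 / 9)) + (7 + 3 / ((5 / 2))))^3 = -3520484352 / 27625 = -127438.35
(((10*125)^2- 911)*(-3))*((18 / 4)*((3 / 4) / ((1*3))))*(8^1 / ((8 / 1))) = -42162903 / 8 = -5270362.88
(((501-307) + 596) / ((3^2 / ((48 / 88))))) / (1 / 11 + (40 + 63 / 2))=632 / 945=0.67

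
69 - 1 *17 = 52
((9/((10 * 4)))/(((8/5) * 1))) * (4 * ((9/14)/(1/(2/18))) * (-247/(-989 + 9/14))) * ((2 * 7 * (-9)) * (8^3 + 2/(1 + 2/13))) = -179869599/276740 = -649.96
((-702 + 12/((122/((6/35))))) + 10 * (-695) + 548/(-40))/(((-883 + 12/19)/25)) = 621916873/2863462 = 217.19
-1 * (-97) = 97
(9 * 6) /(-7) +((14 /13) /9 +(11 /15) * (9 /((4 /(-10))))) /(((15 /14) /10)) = -394588 /2457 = -160.60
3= 3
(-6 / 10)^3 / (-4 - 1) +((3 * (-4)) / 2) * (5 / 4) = -9321 / 1250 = -7.46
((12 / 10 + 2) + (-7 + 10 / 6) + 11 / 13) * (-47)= 11797 / 195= 60.50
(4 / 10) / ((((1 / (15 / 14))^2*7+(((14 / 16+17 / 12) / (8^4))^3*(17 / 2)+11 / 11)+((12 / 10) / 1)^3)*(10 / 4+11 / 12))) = 1139973655678156800 / 85939025110118602163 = 0.01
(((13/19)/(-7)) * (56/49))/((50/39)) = -2028/23275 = -0.09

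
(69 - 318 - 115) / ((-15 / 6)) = 728 / 5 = 145.60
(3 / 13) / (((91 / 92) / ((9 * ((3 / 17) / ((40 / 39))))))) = 5589 / 15470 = 0.36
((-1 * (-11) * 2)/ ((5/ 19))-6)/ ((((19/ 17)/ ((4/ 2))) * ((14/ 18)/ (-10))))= -237456/ 133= -1785.38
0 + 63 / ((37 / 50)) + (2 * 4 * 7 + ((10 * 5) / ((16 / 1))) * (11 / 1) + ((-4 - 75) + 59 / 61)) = 1760051 / 18056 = 97.48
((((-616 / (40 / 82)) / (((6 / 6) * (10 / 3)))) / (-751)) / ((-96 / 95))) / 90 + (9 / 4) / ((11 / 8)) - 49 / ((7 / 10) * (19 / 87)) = -720770667647 / 2260209600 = -318.90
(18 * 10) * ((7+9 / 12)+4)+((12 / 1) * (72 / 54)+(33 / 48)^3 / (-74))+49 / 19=12287204663 / 5758976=2133.57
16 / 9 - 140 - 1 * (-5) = -1199 / 9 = -133.22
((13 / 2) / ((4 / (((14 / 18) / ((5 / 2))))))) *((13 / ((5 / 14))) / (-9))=-8281 / 4050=-2.04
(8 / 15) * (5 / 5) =8 / 15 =0.53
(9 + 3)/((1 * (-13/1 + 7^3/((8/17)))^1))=32/1909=0.02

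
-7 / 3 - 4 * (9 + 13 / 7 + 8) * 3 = -4801 / 21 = -228.62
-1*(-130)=130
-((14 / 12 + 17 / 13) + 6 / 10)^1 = -1199 / 390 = -3.07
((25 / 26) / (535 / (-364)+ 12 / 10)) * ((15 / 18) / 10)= -875 / 2946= -0.30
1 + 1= 2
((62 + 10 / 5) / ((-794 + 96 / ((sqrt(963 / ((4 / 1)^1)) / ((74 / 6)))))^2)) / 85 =43454997504 * sqrt(107) / 1922090072607982285 + 2360187008784 / 1922090072607982285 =0.00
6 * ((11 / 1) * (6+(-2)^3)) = -132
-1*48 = -48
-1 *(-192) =192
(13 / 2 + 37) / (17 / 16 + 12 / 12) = 232 / 11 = 21.09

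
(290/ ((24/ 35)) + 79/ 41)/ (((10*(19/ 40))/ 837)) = 58317417/ 779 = 74861.90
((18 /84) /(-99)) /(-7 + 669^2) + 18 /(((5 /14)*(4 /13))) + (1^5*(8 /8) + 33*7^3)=11872523644207 /1033849740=11483.80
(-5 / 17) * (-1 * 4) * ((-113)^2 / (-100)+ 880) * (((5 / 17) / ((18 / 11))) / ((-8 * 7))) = -91949 / 32368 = -2.84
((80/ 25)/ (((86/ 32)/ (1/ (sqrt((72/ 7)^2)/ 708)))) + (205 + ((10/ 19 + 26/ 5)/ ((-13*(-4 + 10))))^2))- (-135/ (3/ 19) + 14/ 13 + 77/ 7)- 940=112083777277/ 590262075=189.89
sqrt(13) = 3.61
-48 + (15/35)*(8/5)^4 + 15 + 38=34163/4375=7.81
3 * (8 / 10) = 12 / 5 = 2.40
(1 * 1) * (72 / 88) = 9 / 11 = 0.82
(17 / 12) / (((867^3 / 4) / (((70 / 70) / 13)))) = 0.00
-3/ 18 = -0.17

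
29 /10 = 2.90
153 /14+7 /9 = 1475 /126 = 11.71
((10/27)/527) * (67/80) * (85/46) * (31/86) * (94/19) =15745/8117712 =0.00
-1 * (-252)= 252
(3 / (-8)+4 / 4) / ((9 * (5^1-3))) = 5 / 144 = 0.03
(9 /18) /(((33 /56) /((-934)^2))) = 24425968 /33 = 740180.85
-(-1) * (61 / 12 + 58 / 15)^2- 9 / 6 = 31441 / 400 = 78.60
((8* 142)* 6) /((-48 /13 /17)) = -31382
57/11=5.18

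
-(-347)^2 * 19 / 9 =-2287771 / 9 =-254196.78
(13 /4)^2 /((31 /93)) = 507 /16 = 31.69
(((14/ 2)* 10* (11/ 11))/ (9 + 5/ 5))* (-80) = -560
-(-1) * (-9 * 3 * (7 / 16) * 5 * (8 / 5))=-189 / 2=-94.50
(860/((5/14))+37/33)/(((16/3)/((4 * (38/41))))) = 1510519/902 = 1674.63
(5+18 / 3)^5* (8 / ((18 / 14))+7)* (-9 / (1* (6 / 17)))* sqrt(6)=-325806173* sqrt(6) / 6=-133009813.15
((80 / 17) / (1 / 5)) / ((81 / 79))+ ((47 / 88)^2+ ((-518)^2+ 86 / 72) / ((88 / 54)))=1756034735341 / 10663488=164677.33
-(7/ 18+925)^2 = -856344.60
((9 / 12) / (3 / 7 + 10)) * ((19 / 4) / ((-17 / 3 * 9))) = -133 / 19856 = -0.01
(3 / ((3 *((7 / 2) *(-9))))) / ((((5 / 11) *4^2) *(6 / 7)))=-11 / 2160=-0.01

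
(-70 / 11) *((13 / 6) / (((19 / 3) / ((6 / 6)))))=-455 / 209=-2.18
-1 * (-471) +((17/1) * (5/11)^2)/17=57016/121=471.21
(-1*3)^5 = -243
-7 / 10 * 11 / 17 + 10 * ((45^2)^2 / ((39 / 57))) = 132450186499 / 2210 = 59932211.09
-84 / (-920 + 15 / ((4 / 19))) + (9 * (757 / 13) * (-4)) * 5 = -10481.44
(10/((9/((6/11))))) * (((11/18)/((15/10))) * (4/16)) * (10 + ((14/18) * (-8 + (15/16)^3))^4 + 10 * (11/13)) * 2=118704105151205628439265/972317730137570279424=122.08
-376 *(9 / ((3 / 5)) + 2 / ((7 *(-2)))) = -5586.29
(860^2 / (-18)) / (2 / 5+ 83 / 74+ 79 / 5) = -136826000 / 57681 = -2372.12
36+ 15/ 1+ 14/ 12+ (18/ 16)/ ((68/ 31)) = 85973/ 1632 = 52.68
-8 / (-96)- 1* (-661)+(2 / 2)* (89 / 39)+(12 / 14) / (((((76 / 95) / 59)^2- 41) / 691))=842787399385 / 1298755276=648.92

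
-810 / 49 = -16.53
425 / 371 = 1.15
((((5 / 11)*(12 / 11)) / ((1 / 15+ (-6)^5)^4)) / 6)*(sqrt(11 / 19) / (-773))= -506250*sqrt(209) / 328922525017006168915247207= -0.00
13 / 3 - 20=-47 / 3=-15.67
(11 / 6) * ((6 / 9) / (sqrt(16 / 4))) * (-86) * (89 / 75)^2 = -3746633 / 50625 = -74.01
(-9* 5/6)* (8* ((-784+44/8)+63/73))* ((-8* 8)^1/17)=-217987200/1241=-175654.47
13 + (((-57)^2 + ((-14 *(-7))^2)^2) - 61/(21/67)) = 1937037551/21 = 92239883.38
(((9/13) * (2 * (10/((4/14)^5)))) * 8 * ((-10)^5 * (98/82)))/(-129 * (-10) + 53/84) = -311299254000000/57784129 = -5387279.51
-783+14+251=-518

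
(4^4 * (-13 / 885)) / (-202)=1664 / 89385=0.02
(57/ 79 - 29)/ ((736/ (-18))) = 10053/ 14536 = 0.69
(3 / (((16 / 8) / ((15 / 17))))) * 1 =45 / 34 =1.32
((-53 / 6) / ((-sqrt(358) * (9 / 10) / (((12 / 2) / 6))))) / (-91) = -0.01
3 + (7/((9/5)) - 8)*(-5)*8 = 1507/9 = 167.44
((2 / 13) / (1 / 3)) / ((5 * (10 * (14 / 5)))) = 3 / 910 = 0.00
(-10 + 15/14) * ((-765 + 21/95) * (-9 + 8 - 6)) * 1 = -908175/19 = -47798.68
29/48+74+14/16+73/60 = 18407/240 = 76.70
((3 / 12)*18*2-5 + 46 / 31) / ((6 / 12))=340 / 31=10.97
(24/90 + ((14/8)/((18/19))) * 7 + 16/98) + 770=13818479/17640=783.36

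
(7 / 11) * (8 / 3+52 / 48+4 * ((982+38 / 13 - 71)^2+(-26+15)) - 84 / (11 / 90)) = 173868985339 / 81796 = 2125641.66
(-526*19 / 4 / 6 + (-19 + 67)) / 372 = -4421 / 4464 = -0.99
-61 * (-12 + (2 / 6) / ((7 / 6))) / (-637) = -5002 / 4459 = -1.12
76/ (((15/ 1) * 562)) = 38/ 4215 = 0.01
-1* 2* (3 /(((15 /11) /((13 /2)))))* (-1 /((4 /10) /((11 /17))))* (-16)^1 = -12584 /17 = -740.24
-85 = -85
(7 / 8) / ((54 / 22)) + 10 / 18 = 197 / 216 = 0.91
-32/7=-4.57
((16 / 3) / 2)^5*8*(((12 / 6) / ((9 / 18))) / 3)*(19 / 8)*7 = 17432576 / 729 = 23913.00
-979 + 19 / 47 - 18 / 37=-1702624 / 1739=-979.08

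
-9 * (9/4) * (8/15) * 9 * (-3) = 1458/5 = 291.60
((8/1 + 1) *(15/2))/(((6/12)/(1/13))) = 135/13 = 10.38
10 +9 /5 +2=13.80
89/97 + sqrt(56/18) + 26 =2 * sqrt(7)/3 + 2611/97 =28.68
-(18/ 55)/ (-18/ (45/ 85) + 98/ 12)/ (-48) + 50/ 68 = 0.74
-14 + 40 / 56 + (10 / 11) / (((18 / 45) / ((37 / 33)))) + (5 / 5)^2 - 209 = -555812 / 2541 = -218.74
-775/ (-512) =775/ 512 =1.51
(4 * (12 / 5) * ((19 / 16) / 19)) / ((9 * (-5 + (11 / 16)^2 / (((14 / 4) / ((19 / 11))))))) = -896 / 64065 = -0.01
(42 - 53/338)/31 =14143/10478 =1.35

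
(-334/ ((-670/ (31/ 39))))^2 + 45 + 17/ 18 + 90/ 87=466658308157/ 9900265050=47.14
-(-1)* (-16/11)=-16/11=-1.45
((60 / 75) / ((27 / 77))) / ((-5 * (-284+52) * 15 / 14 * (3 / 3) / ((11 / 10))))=5929 / 2936250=0.00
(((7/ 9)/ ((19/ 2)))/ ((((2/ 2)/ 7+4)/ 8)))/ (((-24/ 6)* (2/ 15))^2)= 1225/ 2204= 0.56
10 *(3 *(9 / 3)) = 90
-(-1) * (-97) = -97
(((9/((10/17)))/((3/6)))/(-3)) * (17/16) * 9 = -97.54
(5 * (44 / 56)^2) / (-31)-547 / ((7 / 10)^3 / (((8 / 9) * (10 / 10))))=-1417.66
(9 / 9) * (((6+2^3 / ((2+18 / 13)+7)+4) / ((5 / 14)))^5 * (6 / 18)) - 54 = 3495098263564169132026 / 420378134765625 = 8314177.11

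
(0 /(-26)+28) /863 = 0.03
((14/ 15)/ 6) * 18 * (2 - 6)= -56/ 5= -11.20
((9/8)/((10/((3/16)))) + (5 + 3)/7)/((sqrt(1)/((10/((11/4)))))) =10429/2464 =4.23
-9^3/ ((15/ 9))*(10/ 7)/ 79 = -4374/ 553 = -7.91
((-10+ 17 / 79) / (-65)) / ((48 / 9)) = 2319 / 82160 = 0.03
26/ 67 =0.39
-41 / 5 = -8.20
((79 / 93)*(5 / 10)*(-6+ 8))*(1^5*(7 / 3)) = 553 / 279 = 1.98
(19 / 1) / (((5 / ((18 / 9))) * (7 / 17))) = 646 / 35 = 18.46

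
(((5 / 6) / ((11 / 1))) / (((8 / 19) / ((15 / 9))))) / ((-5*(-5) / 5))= 0.06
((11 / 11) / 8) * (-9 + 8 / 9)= -73 / 72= -1.01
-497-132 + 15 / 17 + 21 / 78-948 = -696525 / 442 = -1575.85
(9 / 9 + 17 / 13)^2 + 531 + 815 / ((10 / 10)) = 228374 / 169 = 1351.33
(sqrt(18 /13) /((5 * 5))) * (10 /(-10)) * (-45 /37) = 27 * sqrt(26) /2405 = 0.06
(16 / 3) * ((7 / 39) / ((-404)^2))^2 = 49 / 7597241756208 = 0.00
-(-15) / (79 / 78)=1170 / 79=14.81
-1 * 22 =-22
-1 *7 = -7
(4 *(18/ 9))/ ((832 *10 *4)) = 1/ 4160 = 0.00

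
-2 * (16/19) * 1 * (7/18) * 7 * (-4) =3136/171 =18.34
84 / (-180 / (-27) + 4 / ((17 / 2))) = 153 / 13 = 11.77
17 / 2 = 8.50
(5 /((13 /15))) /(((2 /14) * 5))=105 /13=8.08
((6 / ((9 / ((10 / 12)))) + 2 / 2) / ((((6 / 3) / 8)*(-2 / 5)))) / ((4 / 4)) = -140 / 9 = -15.56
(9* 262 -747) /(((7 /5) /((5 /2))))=40275 /14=2876.79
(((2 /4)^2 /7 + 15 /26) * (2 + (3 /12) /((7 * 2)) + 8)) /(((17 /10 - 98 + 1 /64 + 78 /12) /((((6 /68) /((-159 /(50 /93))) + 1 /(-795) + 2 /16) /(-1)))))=144989471 /17182632012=0.01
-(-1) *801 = 801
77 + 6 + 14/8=339/4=84.75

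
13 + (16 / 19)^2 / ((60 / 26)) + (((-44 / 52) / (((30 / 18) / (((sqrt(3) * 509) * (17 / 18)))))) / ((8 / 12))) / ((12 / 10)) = 72059 / 5415-95183 * sqrt(3) / 312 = -515.10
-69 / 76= -0.91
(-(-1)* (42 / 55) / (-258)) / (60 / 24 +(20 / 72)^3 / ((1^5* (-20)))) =-163296 / 137867675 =-0.00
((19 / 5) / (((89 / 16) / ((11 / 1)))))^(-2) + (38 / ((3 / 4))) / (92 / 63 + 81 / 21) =35760354887 / 3746082560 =9.55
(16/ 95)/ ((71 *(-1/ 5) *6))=-0.00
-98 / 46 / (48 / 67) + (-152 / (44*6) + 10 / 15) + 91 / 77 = -20657 / 12144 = -1.70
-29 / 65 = -0.45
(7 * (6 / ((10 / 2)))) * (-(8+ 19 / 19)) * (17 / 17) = -378 / 5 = -75.60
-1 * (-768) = 768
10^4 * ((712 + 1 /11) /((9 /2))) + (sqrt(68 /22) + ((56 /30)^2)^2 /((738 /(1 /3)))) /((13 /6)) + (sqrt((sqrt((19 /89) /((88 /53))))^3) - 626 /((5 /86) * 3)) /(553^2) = 2014^(3 /4) * 979^(1 /4) /2395096088 + 6 * sqrt(374) /143 + 1292708568719823988244 /816916564839375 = 1582425.04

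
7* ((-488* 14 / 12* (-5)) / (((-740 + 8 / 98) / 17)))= -12449185 / 27192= -457.83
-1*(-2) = 2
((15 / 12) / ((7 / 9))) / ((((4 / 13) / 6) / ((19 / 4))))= 33345 / 224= 148.86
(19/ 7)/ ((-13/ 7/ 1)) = -19/ 13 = -1.46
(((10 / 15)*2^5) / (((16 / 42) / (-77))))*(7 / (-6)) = 15092 / 3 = 5030.67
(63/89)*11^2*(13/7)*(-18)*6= -1528956/89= -17179.28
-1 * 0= 0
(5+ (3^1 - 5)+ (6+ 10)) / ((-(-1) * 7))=19 / 7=2.71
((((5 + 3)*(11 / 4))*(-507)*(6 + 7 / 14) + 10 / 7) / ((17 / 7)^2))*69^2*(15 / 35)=-7248579651 / 289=-25081590.49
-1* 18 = -18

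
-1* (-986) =986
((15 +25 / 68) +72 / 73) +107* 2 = 1143477 / 4964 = 230.35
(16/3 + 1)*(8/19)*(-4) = -32/3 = -10.67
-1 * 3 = -3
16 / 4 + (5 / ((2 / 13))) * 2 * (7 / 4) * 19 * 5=43241 / 4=10810.25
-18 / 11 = -1.64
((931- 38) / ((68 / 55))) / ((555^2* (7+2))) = 9823 / 37702260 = 0.00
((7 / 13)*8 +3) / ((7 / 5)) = 475 / 91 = 5.22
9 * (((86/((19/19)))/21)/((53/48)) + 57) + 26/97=19672225/35987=546.65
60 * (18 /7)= 1080 /7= 154.29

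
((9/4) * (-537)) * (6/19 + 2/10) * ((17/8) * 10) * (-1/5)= 4025889/1520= 2648.61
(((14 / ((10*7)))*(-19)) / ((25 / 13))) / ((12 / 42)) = -1729 / 250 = -6.92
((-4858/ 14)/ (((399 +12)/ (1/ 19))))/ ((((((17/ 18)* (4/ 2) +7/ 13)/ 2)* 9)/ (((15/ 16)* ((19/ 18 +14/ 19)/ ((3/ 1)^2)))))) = -0.00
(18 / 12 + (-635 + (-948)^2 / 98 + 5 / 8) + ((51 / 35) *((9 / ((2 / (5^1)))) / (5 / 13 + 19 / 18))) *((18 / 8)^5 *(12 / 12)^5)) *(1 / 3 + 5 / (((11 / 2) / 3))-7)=-10826546982745 / 279003648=-38804.32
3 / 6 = 1 / 2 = 0.50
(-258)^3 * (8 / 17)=-137388096 / 17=-8081652.71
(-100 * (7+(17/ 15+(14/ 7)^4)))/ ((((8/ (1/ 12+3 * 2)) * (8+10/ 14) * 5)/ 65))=-6011915/ 2196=-2737.67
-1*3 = -3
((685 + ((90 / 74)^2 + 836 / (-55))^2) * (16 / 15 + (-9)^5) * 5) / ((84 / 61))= -1105316607851556137 / 5903607150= -187227330.64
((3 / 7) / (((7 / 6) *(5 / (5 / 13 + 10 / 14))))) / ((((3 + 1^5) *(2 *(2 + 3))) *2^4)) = 9 / 71344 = 0.00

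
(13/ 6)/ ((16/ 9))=39/ 32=1.22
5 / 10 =1 / 2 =0.50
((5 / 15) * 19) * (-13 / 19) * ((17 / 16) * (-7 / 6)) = 1547 / 288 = 5.37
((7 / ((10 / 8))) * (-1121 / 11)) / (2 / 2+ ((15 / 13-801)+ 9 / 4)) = 1632176 / 2278265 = 0.72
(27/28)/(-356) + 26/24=32315/29904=1.08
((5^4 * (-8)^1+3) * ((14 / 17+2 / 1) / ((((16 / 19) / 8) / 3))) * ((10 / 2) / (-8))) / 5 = 854487 / 17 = 50263.94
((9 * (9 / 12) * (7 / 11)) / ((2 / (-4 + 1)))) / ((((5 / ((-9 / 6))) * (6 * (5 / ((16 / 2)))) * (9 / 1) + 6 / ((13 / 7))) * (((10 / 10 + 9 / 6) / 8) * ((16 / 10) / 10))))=12285 / 10417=1.18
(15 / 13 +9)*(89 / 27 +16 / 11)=5644 / 117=48.24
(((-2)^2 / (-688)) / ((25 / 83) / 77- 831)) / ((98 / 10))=4565 / 6394318784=0.00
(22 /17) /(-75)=-22 /1275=-0.02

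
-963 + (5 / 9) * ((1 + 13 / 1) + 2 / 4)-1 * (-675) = -279.94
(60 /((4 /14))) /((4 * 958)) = 105 /1916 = 0.05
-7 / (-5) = 7 / 5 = 1.40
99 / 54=11 / 6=1.83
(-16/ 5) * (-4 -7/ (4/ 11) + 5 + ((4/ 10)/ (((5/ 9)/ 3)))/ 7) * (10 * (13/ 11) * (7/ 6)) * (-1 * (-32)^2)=-668741632/ 825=-810595.92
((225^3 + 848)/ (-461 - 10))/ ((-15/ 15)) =11391473/ 471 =24185.72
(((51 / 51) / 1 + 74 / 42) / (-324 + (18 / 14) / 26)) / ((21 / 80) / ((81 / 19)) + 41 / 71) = -8565440 / 642017653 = -0.01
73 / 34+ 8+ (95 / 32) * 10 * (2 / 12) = 24635 / 1632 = 15.09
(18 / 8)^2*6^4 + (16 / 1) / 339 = 2224195 / 339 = 6561.05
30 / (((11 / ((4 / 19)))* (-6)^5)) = -5 / 67716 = -0.00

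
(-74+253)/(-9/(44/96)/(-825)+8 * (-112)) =-541475/2710328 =-0.20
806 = 806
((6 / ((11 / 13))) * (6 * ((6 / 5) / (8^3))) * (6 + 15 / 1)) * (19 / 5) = 140049 / 17600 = 7.96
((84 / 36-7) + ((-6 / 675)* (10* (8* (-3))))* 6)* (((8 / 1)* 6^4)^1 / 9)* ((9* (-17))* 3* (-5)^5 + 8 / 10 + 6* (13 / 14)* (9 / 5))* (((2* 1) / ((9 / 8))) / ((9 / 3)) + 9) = 29007182983168 / 225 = 128920813258.52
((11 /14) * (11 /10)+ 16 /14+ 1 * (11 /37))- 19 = -86483 /5180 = -16.70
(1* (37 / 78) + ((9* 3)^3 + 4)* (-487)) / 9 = -747830345 / 702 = -1065285.39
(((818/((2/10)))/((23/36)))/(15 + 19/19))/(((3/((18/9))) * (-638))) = -6135/14674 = -0.42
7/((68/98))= 343/34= 10.09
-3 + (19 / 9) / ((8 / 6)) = -17 / 12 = -1.42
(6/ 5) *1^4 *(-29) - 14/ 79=-13816/ 395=-34.98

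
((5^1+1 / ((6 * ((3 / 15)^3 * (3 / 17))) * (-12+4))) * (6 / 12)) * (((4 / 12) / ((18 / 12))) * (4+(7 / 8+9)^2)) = -9128285 / 82944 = -110.05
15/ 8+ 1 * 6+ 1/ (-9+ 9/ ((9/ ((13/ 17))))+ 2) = 3271/ 424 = 7.71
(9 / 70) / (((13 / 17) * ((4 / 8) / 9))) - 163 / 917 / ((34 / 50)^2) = 6501424 / 2460835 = 2.64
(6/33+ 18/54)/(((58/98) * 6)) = 833/5742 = 0.15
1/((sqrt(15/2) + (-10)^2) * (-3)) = -40/11991 + sqrt(30)/59955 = -0.00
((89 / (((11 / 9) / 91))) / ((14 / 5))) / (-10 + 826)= 17355 / 5984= 2.90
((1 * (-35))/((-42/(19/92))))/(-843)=-95/465336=-0.00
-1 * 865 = -865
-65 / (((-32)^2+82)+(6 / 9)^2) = -45 / 766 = -0.06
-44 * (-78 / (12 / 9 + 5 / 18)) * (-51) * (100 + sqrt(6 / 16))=-315057600 / 29 - 787644 * sqrt(6) / 29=-10930583.65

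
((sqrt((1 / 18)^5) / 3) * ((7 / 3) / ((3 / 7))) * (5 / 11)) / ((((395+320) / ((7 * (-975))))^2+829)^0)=245 * sqrt(2) / 577368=0.00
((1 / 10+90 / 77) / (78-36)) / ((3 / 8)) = 1954 / 24255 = 0.08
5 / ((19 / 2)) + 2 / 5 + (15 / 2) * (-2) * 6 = -8462 / 95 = -89.07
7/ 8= 0.88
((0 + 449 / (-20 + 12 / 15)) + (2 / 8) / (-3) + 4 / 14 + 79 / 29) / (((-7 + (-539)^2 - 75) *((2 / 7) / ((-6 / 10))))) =383 / 2589120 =0.00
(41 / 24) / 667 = 41 / 16008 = 0.00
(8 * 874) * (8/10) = 27968/5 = 5593.60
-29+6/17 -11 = -39.65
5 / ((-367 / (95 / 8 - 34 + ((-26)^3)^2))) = -12356630155 / 2936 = -4208661.50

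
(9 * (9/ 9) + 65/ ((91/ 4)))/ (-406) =-83/ 2842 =-0.03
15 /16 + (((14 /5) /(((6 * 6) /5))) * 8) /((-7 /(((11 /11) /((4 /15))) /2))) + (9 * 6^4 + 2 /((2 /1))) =559925 /48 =11665.10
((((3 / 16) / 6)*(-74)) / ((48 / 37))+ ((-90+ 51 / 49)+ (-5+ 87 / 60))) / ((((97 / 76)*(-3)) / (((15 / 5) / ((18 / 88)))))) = 3708063997 / 10266480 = 361.18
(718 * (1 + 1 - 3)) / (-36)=359 / 18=19.94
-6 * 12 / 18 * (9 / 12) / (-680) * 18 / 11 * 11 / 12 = 9 / 1360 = 0.01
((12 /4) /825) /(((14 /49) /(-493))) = -3451 /550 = -6.27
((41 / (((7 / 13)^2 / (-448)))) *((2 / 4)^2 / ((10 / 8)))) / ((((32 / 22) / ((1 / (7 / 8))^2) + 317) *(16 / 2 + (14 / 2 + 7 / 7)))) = -2.49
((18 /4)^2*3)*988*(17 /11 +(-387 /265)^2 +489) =29571035.64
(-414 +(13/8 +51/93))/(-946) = 102133/234608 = 0.44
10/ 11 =0.91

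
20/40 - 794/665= -923/1330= -0.69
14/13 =1.08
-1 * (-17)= 17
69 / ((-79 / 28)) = -1932 / 79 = -24.46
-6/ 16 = -3/ 8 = -0.38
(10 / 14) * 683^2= 2332445 / 7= 333206.43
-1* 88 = -88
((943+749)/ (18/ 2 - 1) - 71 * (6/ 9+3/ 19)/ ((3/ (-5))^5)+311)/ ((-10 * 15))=-7066109/ 831060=-8.50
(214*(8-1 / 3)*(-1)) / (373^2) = -4922 / 417387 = -0.01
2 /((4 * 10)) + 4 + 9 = 261 /20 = 13.05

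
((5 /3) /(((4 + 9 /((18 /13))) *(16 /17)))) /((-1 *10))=-17 /1008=-0.02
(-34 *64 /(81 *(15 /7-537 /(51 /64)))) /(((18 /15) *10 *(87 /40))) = 2589440 /1689948117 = 0.00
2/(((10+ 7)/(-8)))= -16/17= -0.94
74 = 74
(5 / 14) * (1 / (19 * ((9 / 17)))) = 85 / 2394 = 0.04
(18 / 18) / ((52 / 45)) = 45 / 52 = 0.87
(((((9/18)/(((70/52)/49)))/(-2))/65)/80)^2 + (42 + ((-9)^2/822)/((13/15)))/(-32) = -37502162731/28496000000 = -1.32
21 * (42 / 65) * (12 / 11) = 10584 / 715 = 14.80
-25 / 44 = -0.57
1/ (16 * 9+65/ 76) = 76/ 11009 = 0.01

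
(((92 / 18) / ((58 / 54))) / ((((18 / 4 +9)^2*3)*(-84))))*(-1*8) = 0.00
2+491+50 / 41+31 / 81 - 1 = 1639253 / 3321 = 493.60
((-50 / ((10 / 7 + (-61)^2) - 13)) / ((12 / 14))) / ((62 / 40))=-12250 / 1207419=-0.01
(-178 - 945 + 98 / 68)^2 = 1257894.19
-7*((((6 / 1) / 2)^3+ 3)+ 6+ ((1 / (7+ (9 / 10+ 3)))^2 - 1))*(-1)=2911545 / 11881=245.06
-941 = -941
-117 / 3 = -39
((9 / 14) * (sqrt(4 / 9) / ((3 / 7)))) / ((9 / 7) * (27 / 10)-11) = -70 / 527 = -0.13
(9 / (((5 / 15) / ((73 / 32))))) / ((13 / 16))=1971 / 26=75.81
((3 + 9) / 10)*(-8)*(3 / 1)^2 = -432 / 5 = -86.40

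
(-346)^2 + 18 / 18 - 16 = 119701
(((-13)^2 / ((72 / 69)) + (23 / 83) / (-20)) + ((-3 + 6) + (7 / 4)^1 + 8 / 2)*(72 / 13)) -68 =18438731 / 129480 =142.41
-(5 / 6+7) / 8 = -47 / 48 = -0.98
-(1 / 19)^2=-1 / 361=-0.00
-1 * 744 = -744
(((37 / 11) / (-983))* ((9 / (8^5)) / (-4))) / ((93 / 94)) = 5217 / 21967863808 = 0.00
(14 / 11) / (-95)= -14 / 1045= -0.01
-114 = -114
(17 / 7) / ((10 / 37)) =8.99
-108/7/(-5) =108/35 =3.09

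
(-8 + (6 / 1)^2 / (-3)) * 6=-120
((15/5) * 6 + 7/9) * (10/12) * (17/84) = 14365/4536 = 3.17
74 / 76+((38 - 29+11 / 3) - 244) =-26261 / 114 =-230.36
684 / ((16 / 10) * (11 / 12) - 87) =-10260 / 1283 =-8.00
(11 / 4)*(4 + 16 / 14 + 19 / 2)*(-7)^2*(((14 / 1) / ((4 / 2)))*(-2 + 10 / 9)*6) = -220990 / 3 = -73663.33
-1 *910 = -910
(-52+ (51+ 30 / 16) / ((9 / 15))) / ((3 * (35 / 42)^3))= 2601 / 125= 20.81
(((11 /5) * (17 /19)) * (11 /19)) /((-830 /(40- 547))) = 1042899 /1498150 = 0.70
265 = 265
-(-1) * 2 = 2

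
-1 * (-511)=511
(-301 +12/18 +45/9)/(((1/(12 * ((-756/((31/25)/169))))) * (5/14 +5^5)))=10565231040/90427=116837.13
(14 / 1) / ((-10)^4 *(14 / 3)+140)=3 / 10030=0.00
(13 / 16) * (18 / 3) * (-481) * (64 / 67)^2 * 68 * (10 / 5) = -1306226688 / 4489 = -290983.89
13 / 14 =0.93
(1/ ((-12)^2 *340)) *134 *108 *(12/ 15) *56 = 5628/ 425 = 13.24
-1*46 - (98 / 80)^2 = -76001 / 1600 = -47.50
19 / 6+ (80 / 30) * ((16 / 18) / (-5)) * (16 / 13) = 9067 / 3510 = 2.58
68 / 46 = 34 / 23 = 1.48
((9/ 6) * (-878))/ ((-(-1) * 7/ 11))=-14487/ 7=-2069.57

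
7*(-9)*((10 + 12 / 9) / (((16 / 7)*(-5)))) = 2499 / 40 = 62.48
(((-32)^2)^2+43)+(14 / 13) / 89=1048619.01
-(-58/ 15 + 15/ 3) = -17/ 15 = -1.13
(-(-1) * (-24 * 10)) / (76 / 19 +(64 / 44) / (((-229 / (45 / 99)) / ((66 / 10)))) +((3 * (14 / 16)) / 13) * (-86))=31437120 / 1753201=17.93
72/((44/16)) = 288/11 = 26.18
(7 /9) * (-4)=-28 /9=-3.11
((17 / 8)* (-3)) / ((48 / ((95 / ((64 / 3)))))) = -4845 / 8192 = -0.59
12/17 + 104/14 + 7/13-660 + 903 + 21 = 421825/1547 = 272.67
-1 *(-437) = 437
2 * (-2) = -4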